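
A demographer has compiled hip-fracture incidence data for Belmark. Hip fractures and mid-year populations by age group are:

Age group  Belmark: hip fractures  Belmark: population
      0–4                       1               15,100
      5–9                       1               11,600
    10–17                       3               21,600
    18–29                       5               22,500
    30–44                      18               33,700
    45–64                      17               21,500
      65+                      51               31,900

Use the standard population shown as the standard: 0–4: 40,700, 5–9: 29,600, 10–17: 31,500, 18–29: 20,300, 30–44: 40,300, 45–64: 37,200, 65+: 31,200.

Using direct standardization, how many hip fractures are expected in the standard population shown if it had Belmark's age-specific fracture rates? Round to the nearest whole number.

Age-specific rates per 100,000 for Belmark: 6.62, 8.62, 13.89, 22.22, 53.41, 79.07, 159.87.
Expected hip fractures = Σ (standard pop × age-specific rate ÷ 100,000)
= 40,700×6.62/100,000 + 29,600×8.62/100,000 + 31,500×13.89/100,000 + 20,300×22.22/100,000 + 40,300×53.41/100,000 + 37,200×79.07/100,000 + 31,200×159.87/100,000
= 2.70 + 2.55 + 4.38 + 4.51 + 21.53 + 29.41 + 49.88 = 114.95.

115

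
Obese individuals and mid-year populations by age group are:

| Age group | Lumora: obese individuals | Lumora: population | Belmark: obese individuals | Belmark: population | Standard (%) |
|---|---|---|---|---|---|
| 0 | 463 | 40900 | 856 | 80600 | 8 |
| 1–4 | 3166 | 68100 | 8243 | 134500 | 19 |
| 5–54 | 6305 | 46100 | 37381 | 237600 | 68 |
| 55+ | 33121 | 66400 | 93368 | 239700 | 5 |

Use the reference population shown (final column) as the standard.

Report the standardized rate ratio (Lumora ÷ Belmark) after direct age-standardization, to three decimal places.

0.919

Age-specific rates per 1000 for Lumora: 11.320, 46.490, 136.768, 498.810.
For Belmark: 10.620, 61.286, 157.327, 389.520.
Standard weights: 0.08, 0.19, 0.68, 0.05.
Lumora: 0.0800×11.320 + 0.1900×46.490 + 0.6800×136.768 + 0.0500×498.810 = 127.6815 per 1000.
Belmark: 0.0800×10.620 + 0.1900×61.286 + 0.6800×157.327 + 0.0500×389.520 = 138.9527 per 1000.
Ratio = 127.6815 ÷ 138.9527 = 0.91888.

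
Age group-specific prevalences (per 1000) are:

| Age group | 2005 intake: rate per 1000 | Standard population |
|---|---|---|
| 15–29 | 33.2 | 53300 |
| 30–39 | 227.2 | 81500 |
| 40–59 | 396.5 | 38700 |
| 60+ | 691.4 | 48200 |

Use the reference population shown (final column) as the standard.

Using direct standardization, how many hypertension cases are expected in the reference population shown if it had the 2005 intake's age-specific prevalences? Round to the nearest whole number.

Expected hypertension cases = Σ (standard pop × age-specific rate ÷ 1000)
= 53300×33.2/1000 + 81500×227.2/1000 + 38700×396.5/1000 + 48200×691.4/1000
= 1769.56 + 18516.80 + 15344.55 + 33325.48 = 68956.39.

68956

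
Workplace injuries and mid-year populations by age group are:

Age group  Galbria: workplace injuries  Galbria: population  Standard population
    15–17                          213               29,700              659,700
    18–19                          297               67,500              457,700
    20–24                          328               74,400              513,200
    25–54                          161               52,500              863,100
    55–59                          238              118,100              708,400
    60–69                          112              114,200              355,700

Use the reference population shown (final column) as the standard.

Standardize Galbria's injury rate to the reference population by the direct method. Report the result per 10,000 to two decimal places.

37.75

Age-specific rates per 10,000 for Galbria: 71.72, 44.00, 44.09, 30.67, 20.15, 9.81.
Standard total = 3,557,800; weights = 0.1854, 0.1286, 0.1442, 0.2426, 0.1991, 0.1000.
Standardized rate: 0.1854×71.72 + 0.1286×44.00 + 0.1442×44.09 + 0.2426×30.67 + 0.1991×20.15 + 0.1000×9.81 = 37.7504 per 10,000.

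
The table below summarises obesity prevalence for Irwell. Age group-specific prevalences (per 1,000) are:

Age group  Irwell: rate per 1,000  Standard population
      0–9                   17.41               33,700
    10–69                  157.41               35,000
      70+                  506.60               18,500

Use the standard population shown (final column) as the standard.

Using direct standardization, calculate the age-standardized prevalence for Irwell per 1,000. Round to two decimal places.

Standard total = 87,200; weights = 0.3865, 0.4014, 0.2122.
Standardized rate: 0.3865×17.41 + 0.4014×157.41 + 0.2122×506.60 = 177.3872 per 1,000.

177.39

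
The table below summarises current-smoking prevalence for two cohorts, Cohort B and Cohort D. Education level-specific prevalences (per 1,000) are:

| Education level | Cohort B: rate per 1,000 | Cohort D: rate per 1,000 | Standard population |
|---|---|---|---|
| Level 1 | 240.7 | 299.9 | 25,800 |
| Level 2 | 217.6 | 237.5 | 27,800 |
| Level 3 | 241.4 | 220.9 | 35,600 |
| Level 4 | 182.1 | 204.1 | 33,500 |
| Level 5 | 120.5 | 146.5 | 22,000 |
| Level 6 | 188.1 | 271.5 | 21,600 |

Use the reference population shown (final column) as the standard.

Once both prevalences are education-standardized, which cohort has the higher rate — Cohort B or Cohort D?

Cohort D

Standard total = 166,300; weights = 0.1551, 0.1672, 0.2141, 0.2014, 0.1323, 0.1299.
Cohort B: 0.1551×240.7 + 0.1672×217.6 + 0.2141×241.4 + 0.2014×182.1 + 0.1323×120.5 + 0.1299×188.1 = 202.4503 per 1,000.
Cohort D: 0.1551×299.9 + 0.1672×237.5 + 0.2141×220.9 + 0.2014×204.1 + 0.1323×146.5 + 0.1299×271.5 = 229.2767 per 1,000.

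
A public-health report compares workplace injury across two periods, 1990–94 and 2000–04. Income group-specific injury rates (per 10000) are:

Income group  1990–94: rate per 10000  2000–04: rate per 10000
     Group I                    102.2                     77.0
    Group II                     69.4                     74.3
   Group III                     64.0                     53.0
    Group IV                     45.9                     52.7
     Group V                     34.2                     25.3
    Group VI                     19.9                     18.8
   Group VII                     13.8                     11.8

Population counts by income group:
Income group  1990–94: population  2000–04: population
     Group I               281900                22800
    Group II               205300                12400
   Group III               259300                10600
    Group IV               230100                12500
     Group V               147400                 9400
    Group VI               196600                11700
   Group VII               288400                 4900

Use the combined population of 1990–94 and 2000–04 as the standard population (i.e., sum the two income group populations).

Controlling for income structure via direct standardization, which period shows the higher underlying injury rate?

1990–94

Combined standard total = 1693300; weights = 0.1799, 0.1286, 0.1594, 0.1433, 0.0926, 0.1230, 0.1732.
1990–94: 0.1799×102.2 + 0.1286×69.4 + 0.1594×64.0 + 0.1433×45.9 + 0.0926×34.2 + 0.1230×19.9 + 0.1732×13.8 = 52.0953 per 10000.
2000–04: 0.1799×77.0 + 0.1286×74.3 + 0.1594×53.0 + 0.1433×52.7 + 0.0926×25.3 + 0.1230×18.8 + 0.1732×11.8 = 46.1057 per 10000.
The crude rates (51.68 vs 52.35) would put 2000–04 higher, but that reflects its income composition; once standardized to a common income structure, 1990–94 has the higher underlying rate.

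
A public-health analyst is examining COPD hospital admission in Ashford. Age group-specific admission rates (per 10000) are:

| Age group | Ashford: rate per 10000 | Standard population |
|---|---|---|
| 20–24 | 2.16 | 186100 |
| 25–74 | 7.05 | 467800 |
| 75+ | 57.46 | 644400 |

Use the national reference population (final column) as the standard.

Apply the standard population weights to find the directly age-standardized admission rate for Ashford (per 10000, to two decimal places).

31.37

Standard total = 1298300; weights = 0.1433, 0.3603, 0.4963.
Standardized rate: 0.1433×2.16 + 0.3603×7.05 + 0.4963×57.46 = 31.3696 per 10000.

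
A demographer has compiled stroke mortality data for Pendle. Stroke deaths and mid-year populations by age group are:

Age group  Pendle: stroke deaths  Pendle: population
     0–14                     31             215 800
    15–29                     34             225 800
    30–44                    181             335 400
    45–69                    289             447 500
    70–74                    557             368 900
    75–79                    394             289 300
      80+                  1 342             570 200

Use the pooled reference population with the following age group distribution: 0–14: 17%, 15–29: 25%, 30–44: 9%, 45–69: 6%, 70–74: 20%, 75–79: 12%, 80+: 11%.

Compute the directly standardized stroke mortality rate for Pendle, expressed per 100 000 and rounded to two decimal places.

Age-specific rates per 100 000 for Pendle: 14.37, 15.06, 53.97, 64.58, 150.99, 136.19, 235.36.
Standard weights: 0.17, 0.25, 0.09, 0.06, 0.20, 0.12, 0.11.
Standardized rate: 0.1700×14.37 + 0.2500×15.06 + 0.0900×53.97 + 0.0600×64.58 + 0.2000×150.99 + 0.1200×136.19 + 0.1100×235.36 = 87.3682 per 100 000.

87.37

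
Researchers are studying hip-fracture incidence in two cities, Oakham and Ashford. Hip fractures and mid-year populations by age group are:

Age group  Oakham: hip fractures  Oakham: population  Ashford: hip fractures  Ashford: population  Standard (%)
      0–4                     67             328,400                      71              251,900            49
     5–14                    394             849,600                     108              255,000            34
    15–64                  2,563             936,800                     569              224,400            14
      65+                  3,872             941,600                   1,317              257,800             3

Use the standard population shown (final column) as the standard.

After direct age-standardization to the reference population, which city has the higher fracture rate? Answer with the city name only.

Ashford

Age-specific rates per 100,000 for Oakham: 20.40, 46.37, 273.59, 411.21.
For Ashford: 28.19, 42.35, 253.57, 510.86.
Standard weights: 0.49, 0.34, 0.14, 0.03.
Oakham: 0.4900×20.40 + 0.3400×46.37 + 0.1400×273.59 + 0.0300×411.21 = 76.4036 per 100,000.
Ashford: 0.4900×28.19 + 0.3400×42.35 + 0.1400×253.57 + 0.0300×510.86 = 79.0360 per 100,000.
The crude rates (225.62 vs 208.78) would put Oakham higher, but that reflects its age composition; once standardized to a common age structure, Ashford has the higher underlying rate.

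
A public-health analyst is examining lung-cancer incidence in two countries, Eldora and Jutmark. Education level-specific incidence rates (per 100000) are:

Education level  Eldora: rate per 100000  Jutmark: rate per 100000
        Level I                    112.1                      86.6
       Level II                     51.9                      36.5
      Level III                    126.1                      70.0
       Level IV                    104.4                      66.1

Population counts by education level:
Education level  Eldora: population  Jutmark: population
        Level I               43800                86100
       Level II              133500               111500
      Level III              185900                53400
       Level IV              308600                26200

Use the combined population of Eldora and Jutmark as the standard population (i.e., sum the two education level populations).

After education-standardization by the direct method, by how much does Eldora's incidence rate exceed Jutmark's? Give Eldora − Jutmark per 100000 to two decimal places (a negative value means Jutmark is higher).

Combined standard total = 949000; weights = 0.1369, 0.2582, 0.2522, 0.3528.
Eldora: 0.1369×112.1 + 0.2582×51.9 + 0.2522×126.1 + 0.3528×104.4 = 97.3721 per 100000.
Jutmark: 0.1369×86.6 + 0.2582×36.5 + 0.2522×70.0 + 0.3528×66.1 = 62.2478 per 100000.
Difference = 97.3721 − 62.2478 = 35.1244.

35.12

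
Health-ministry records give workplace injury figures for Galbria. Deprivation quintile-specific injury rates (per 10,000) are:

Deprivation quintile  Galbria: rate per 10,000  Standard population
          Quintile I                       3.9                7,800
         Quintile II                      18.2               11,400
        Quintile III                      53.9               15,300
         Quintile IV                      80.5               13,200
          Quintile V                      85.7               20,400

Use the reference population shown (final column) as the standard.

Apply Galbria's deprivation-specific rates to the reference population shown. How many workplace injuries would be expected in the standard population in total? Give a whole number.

Expected workplace injuries = Σ (standard pop × deprivation-specific rate ÷ 10,000)
= 7,800×3.9/10,000 + 11,400×18.2/10,000 + 15,300×53.9/10,000 + 13,200×80.5/10,000 + 20,400×85.7/10,000
= 3.04 + 20.75 + 82.47 + 106.26 + 174.83 = 387.35.

387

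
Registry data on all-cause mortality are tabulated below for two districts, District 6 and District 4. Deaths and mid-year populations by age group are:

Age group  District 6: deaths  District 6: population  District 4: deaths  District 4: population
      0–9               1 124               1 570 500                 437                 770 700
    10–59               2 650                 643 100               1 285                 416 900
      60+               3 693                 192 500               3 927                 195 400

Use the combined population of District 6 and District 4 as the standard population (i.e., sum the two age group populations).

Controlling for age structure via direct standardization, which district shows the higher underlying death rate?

Age-specific rates per 1 000 for District 6: 0.716, 4.121, 19.184.
For District 4: 0.567, 3.082, 20.097.
Combined standard total = 3 789 100; weights = 0.6179, 0.2797, 0.1024.
District 6: 0.6179×0.716 + 0.2797×4.121 + 0.1024×19.184 = 3.5589 per 1 000.
District 4: 0.6179×0.567 + 0.2797×3.082 + 0.1024×20.097 = 3.2700 per 1 000.
The crude rates (3.10 vs 4.08) would put District 4 higher, but that reflects its age composition; once standardized to a common age structure, District 6 has the higher underlying rate.

District 6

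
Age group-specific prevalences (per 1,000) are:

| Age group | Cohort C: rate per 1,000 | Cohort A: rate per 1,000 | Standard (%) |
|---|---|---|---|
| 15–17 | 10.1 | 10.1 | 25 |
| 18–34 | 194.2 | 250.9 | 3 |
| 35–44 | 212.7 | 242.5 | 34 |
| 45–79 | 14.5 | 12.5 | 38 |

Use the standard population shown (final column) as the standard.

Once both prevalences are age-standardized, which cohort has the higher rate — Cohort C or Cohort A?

Standard weights: 0.25, 0.03, 0.34, 0.38.
Cohort C: 0.2500×10.1 + 0.0300×194.2 + 0.3400×212.7 + 0.3800×14.5 = 86.1790 per 1,000.
Cohort A: 0.2500×10.1 + 0.0300×250.9 + 0.3400×242.5 + 0.3800×12.5 = 97.2520 per 1,000.

Cohort A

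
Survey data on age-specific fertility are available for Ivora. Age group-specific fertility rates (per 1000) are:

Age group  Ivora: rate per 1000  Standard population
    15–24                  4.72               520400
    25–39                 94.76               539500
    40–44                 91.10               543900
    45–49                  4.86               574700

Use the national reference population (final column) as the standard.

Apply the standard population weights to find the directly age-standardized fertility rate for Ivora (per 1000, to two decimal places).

48.62

Standard total = 2178500; weights = 0.2389, 0.2476, 0.2497, 0.2638.
Standardized rate: 0.2389×4.72 + 0.2476×94.76 + 0.2497×91.10 + 0.2638×4.86 = 48.6214 per 1000.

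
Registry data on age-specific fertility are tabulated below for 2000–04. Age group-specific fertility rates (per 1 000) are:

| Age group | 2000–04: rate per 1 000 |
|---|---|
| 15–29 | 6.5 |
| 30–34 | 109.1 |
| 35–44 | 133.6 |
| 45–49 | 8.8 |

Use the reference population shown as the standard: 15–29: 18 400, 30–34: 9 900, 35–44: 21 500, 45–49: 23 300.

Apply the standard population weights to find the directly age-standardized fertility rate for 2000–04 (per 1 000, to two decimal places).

Standard total = 73 100; weights = 0.2517, 0.1354, 0.2941, 0.3187.
Standardized rate: 0.2517×6.5 + 0.1354×109.1 + 0.2941×133.6 + 0.3187×8.8 = 58.5107 per 1 000.

58.51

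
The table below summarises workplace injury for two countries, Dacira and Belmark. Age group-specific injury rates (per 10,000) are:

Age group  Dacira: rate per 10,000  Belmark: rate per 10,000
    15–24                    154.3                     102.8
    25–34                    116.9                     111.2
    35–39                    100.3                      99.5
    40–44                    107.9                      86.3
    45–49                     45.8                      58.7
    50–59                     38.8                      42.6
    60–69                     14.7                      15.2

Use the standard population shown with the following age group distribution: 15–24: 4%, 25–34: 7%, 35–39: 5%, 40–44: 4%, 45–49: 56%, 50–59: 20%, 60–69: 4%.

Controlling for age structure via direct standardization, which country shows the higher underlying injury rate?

Belmark

Standard weights: 0.04, 0.07, 0.05, 0.04, 0.56, 0.20, 0.04.
Dacira: 0.0400×154.3 + 0.0700×116.9 + 0.0500×100.3 + 0.0400×107.9 + 0.5600×45.8 + 0.2000×38.8 + 0.0400×14.7 = 57.6820 per 10,000.
Belmark: 0.0400×102.8 + 0.0700×111.2 + 0.0500×99.5 + 0.0400×86.3 + 0.5600×58.7 + 0.2000×42.6 + 0.0400×15.2 = 62.3230 per 10,000.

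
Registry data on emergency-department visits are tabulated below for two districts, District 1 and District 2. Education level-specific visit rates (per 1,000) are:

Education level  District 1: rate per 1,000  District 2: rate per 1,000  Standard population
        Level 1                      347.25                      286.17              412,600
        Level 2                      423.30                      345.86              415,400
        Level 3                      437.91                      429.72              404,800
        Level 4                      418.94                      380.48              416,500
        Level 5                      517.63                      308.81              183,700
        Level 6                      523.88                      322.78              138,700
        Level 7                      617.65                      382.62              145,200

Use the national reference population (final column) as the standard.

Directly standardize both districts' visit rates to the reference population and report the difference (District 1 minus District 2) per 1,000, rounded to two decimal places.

Standard total = 2,116,900; weights = 0.1949, 0.1962, 0.1912, 0.1967, 0.0868, 0.0655, 0.0686.
District 1: 0.1949×347.25 + 0.1962×423.30 + 0.1912×437.91 + 0.1967×418.94 + 0.0868×517.63 + 0.0655×523.88 + 0.0686×617.65 = 438.5196 per 1,000.
District 2: 0.1949×286.17 + 0.1962×345.86 + 0.1912×429.72 + 0.1967×380.48 + 0.0868×308.81 + 0.0655×322.78 + 0.0686×382.62 = 354.8675 per 1,000.
Difference = 438.5196 − 354.8675 = 83.6522.

83.65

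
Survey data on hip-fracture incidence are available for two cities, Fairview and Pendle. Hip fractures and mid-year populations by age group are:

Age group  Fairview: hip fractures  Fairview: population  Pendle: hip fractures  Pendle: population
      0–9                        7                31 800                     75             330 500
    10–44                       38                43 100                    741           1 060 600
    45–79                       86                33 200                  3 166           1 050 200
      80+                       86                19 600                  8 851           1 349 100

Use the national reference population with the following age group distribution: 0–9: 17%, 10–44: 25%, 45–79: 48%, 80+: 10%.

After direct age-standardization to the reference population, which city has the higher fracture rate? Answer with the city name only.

Age-specific rates per 100 000 for Fairview: 22.01, 88.17, 259.04, 438.78.
For Pendle: 22.69, 69.87, 301.47, 656.07.
Standard weights: 0.17, 0.25, 0.48, 0.10.
Fairview: 0.1700×22.01 + 0.2500×88.17 + 0.4800×259.04 + 0.1000×438.78 = 193.9988 per 100 000.
Pendle: 0.1700×22.69 + 0.2500×69.87 + 0.4800×301.47 + 0.1000×656.07 = 231.6349 per 100 000.

Pendle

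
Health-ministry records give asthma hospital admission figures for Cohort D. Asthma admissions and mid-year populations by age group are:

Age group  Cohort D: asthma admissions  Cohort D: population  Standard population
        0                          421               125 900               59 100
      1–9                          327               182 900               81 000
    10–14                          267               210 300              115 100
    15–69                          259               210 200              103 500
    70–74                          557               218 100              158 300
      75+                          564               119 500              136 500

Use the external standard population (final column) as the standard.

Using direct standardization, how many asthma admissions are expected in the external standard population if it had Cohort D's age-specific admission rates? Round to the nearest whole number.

Age-specific rates per 10 000 for Cohort D: 33.44, 17.88, 12.70, 12.32, 25.54, 47.20.
Expected asthma admissions = Σ (standard pop × age-specific rate ÷ 10 000)
= 59 100×33.44/10 000 + 81 000×17.88/10 000 + 115 100×12.70/10 000 + 103 500×12.32/10 000 + 158 300×25.54/10 000 + 136 500×47.20/10 000
= 197.63 + 144.82 + 146.13 + 127.53 + 404.28 + 644.23 = 1664.62.

1665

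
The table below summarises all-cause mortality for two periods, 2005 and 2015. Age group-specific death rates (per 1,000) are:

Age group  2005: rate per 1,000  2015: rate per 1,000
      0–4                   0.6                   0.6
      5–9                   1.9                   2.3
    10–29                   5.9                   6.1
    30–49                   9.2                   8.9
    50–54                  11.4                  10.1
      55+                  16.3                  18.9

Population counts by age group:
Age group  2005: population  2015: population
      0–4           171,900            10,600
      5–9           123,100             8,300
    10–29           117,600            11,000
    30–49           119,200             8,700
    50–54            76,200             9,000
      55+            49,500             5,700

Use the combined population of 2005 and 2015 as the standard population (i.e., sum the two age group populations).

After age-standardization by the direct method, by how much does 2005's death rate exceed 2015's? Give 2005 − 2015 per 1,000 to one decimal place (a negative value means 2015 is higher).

-0.1

Combined standard total = 710,800; weights = 0.2568, 0.1849, 0.1809, 0.1799, 0.1199, 0.0777.
2005: 0.2568×0.6 + 0.1849×1.9 + 0.1809×5.9 + 0.1799×9.2 + 0.1199×11.4 + 0.0777×16.3 = 5.8605 per 1,000.
2015: 0.2568×0.6 + 0.1849×2.3 + 0.1809×6.1 + 0.1799×8.9 + 0.1199×10.1 + 0.0777×18.9 = 5.9627 per 1,000.
Difference = 5.8605 − 5.9627 = -0.1022.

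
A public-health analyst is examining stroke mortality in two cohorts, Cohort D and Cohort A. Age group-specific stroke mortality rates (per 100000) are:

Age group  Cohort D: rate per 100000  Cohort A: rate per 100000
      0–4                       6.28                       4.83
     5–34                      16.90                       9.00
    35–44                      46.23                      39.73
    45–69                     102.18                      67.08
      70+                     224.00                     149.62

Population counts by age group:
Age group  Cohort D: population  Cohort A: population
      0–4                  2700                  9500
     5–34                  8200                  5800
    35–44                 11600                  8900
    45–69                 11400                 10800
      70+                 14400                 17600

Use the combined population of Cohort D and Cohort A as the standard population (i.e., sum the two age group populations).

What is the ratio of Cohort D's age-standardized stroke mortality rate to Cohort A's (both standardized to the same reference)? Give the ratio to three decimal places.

Combined standard total = 100900; weights = 0.1209, 0.1388, 0.2032, 0.2200, 0.3171.
Cohort D: 0.1209×6.28 + 0.1388×16.90 + 0.2032×46.23 + 0.2200×102.18 + 0.3171×224.00 = 106.0191 per 100000.
Cohort A: 0.1209×4.83 + 0.1388×9.00 + 0.2032×39.73 + 0.2200×67.08 + 0.3171×149.62 = 72.1150 per 100000.
Ratio = 106.0191 ÷ 72.1150 = 1.47014.

1.470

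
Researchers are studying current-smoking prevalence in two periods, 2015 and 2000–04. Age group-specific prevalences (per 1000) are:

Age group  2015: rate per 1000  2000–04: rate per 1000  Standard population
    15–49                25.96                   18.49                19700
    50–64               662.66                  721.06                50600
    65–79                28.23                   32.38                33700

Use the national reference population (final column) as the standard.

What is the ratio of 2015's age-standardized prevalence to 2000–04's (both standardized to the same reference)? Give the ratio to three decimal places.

0.922

Standard total = 104000; weights = 0.1894, 0.4865, 0.3240.
2015: 0.1894×25.96 + 0.4865×662.66 + 0.3240×28.23 = 336.4746 per 1000.
2000–04: 0.1894×18.49 + 0.4865×721.06 + 0.3240×32.38 = 364.8182 per 1000.
Ratio = 336.4746 ÷ 364.8182 = 0.92231.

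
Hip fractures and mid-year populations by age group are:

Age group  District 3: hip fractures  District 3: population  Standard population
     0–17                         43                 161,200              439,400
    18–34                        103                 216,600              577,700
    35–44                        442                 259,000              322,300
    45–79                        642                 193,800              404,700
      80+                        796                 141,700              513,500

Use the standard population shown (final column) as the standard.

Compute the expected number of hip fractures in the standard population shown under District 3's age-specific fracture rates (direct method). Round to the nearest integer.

5167

Age-specific rates per 100,000 for District 3: 26.67, 47.55, 170.66, 331.27, 561.75.
Expected hip fractures = Σ (standard pop × age-specific rate ÷ 100,000)
= 439,400×26.67/100,000 + 577,700×47.55/100,000 + 322,300×170.66/100,000 + 404,700×331.27/100,000 + 513,500×561.75/100,000
= 117.21 + 274.71 + 550.03 + 1340.65 + 2884.59 = 5167.18.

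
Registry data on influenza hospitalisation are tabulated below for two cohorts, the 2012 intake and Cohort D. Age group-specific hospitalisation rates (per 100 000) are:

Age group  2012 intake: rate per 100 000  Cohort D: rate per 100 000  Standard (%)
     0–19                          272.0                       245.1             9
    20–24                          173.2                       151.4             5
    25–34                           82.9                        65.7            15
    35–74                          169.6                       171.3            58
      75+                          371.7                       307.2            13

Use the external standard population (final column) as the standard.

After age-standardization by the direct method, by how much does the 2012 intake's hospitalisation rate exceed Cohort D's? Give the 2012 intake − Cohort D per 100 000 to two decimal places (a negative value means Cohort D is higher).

13.49

Standard weights: 0.09, 0.05, 0.15, 0.58, 0.13.
The 2012 intake: 0.0900×272.0 + 0.0500×173.2 + 0.1500×82.9 + 0.5800×169.6 + 0.1300×371.7 = 192.2640 per 100 000.
Cohort D: 0.0900×245.1 + 0.0500×151.4 + 0.1500×65.7 + 0.5800×171.3 + 0.1300×307.2 = 178.7740 per 100 000.
Difference = 192.2640 − 178.7740 = 13.4900.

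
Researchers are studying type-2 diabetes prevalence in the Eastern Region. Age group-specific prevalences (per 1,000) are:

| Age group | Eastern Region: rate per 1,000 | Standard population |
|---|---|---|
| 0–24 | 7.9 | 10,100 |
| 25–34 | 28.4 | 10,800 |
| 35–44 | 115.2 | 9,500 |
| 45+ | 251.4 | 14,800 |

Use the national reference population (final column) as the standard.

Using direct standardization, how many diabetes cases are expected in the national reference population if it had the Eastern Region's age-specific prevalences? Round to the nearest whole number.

5202

Expected diabetes cases = Σ (standard pop × age-specific rate ÷ 1,000)
= 10,100×7.9/1,000 + 10,800×28.4/1,000 + 9,500×115.2/1,000 + 14,800×251.4/1,000
= 79.79 + 306.72 + 1094.40 + 3720.72 = 5201.63.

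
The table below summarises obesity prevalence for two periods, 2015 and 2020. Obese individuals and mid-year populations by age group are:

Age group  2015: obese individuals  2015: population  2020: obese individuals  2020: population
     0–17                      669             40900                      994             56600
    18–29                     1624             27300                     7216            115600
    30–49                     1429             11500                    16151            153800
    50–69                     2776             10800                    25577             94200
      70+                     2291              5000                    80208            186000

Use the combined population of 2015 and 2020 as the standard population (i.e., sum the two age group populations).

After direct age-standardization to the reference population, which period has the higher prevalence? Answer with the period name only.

Age-specific rates per 1000 for 2015: 16.357, 59.487, 124.261, 257.037, 458.200.
For 2020: 17.562, 62.422, 105.013, 271.518, 431.226.
Combined standard total = 701700; weights = 0.1389, 0.2036, 0.2356, 0.1496, 0.2722.
2015: 0.1389×16.357 + 0.2036×59.487 + 0.2356×124.261 + 0.1496×257.037 + 0.2722×458.200 = 206.8419 per 1000.
2020: 0.1389×17.562 + 0.2036×62.422 + 0.2356×105.013 + 0.1496×271.518 + 0.2722×431.226 = 197.8974 per 1000.
The crude rates (92.03 vs 214.69) would put 2020 higher, but that reflects its age composition; once standardized to a common age structure, 2015 has the higher underlying rate.

2015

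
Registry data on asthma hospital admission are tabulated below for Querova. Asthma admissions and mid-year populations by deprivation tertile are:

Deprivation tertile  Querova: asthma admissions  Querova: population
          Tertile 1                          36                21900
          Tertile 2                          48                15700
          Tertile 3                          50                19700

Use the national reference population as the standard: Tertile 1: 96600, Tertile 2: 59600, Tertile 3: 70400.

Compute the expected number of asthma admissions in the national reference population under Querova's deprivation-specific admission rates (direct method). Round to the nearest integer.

520

Deprivation-specific rates per 10000 for Querova: 16.44, 30.57, 25.38.
Expected asthma admissions = Σ (standard pop × deprivation-specific rate ÷ 10000)
= 96600×16.44/10000 + 59600×30.57/10000 + 70400×25.38/10000
= 158.79 + 182.22 + 178.68 = 519.69.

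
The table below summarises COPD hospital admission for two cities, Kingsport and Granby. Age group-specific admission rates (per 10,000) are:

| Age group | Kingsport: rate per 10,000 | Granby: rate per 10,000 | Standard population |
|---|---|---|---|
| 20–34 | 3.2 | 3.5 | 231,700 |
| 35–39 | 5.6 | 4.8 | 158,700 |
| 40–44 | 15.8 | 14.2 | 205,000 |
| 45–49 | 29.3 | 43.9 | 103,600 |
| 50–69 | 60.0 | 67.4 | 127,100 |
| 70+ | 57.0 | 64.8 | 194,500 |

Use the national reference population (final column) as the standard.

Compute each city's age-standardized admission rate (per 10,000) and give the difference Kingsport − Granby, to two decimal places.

-3.51

Standard total = 1,020,600; weights = 0.2270, 0.1555, 0.2009, 0.1015, 0.1245, 0.1906.
Kingsport: 0.2270×3.2 + 0.1555×5.6 + 0.2009×15.8 + 0.1015×29.3 + 0.1245×60.0 + 0.1906×57.0 = 26.0799 per 10,000.
Granby: 0.2270×3.5 + 0.1555×4.8 + 0.2009×14.2 + 0.1015×43.9 + 0.1245×67.4 + 0.1906×64.8 = 29.5923 per 10,000.
Difference = 26.0799 − 29.5923 = -3.5124.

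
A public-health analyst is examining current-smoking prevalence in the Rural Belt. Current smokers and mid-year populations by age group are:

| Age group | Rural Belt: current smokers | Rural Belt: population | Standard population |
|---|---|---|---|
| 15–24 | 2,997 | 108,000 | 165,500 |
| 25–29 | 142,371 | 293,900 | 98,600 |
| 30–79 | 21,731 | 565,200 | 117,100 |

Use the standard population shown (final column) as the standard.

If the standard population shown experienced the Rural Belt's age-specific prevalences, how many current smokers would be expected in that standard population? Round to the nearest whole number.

56859

Age-specific rates per 1,000 for the Rural Belt: 27.750, 484.420, 38.448.
Expected current smokers = Σ (standard pop × age-specific rate ÷ 1,000)
= 165,500×27.750/1,000 + 98,600×484.420/1,000 + 117,100×38.448/1,000
= 4592.62 + 47763.80 + 4502.30 = 56858.72.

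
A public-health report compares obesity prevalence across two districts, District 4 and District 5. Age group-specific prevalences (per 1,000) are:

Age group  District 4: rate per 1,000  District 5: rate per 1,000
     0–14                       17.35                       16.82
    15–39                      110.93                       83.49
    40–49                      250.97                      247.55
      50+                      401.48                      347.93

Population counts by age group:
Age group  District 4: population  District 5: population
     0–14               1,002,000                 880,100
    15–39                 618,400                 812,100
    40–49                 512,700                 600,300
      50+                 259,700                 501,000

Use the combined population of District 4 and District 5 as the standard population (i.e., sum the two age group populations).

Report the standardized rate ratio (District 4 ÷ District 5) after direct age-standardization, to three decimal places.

Combined standard total = 5,186,300; weights = 0.3629, 0.2758, 0.2146, 0.1467.
District 4: 0.3629×17.35 + 0.2758×110.93 + 0.2146×250.97 + 0.1467×401.48 = 149.6395 per 1,000.
District 5: 0.3629×16.82 + 0.2758×83.49 + 0.2146×247.55 + 0.1467×347.93 = 133.2902 per 1,000.
Ratio = 149.6395 ÷ 133.2902 = 1.12266.

1.123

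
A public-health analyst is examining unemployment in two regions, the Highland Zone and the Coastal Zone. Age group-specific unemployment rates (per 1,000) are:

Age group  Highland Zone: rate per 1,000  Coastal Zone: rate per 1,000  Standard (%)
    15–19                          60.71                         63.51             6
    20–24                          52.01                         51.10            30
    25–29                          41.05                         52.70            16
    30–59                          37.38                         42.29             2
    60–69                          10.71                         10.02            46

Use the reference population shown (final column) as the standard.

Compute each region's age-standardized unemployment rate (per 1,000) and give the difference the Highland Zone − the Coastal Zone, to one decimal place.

-1.5

Standard weights: 0.06, 0.30, 0.16, 0.02, 0.46.
The Highland Zone: 0.0600×60.71 + 0.3000×52.01 + 0.1600×41.05 + 0.0200×37.38 + 0.4600×10.71 = 31.4878 per 1,000.
The Coastal Zone: 0.0600×63.51 + 0.3000×51.10 + 0.1600×52.70 + 0.0200×42.29 + 0.4600×10.02 = 33.0276 per 1,000.
Difference = 31.4878 − 33.0276 = -1.5398.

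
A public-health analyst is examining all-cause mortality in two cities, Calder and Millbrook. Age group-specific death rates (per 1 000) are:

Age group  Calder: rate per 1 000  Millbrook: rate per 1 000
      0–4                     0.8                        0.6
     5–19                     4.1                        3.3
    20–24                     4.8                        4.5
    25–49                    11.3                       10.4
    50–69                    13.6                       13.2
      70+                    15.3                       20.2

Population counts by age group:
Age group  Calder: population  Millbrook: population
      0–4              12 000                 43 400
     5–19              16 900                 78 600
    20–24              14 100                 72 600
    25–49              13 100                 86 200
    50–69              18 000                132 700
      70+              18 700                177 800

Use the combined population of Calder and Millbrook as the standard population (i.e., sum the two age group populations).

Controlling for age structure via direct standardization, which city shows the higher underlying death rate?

Combined standard total = 684 100; weights = 0.0810, 0.1396, 0.1267, 0.1452, 0.2203, 0.2872.
Calder: 0.0810×0.8 + 0.1396×4.1 + 0.1267×4.8 + 0.1452×11.3 + 0.2203×13.6 + 0.2872×15.3 = 10.2764 per 1 000.
Millbrook: 0.0810×0.6 + 0.1396×3.3 + 0.1267×4.5 + 0.1452×10.4 + 0.2203×13.2 + 0.2872×20.2 = 11.2992 per 1 000.

Millbrook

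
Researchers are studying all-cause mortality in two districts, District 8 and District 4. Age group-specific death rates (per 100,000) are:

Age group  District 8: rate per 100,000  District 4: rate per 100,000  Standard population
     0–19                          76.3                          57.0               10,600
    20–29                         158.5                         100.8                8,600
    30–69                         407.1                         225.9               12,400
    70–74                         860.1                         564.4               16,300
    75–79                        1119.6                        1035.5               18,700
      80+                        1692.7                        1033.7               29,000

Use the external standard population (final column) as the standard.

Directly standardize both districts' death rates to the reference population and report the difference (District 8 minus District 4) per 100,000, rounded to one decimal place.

Standard total = 95,600; weights = 0.1109, 0.0900, 0.1297, 0.1705, 0.1956, 0.3033.
District 8: 0.1109×76.3 + 0.0900×158.5 + 0.1297×407.1 + 0.1705×860.1 + 0.1956×1119.6 + 0.3033×1692.7 = 954.6482 per 100,000.
District 4: 0.1109×57.0 + 0.0900×100.8 + 0.1297×225.9 + 0.1705×564.4 + 0.1956×1035.5 + 0.3033×1033.7 = 657.0409 per 100,000.
Difference = 954.6482 − 657.0409 = 297.6073.

297.6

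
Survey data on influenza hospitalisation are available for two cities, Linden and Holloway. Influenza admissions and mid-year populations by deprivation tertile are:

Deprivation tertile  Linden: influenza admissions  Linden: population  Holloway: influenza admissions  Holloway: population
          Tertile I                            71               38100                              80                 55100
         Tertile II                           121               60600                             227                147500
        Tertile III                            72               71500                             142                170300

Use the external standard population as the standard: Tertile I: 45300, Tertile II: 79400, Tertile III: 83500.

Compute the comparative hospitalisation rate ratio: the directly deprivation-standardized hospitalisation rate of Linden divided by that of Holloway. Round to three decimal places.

Deprivation-specific rates per 100000 for Linden: 186.35, 199.67, 100.70.
For Holloway: 145.19, 153.90, 83.38.
Standard total = 208200; weights = 0.2176, 0.3814, 0.4011.
Linden: 0.2176×186.35 + 0.3814×199.67 + 0.4011×100.70 = 157.0793 per 100000.
Holloway: 0.2176×145.19 + 0.3814×153.90 + 0.4011×83.38 = 123.7228 per 100000.
Ratio = 157.0793 ÷ 123.7228 = 1.26961.

1.270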